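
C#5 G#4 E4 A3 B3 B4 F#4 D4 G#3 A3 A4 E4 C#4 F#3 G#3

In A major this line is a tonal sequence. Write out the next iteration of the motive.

Taking 5-note groups, the heads are C#5, B4, A4: the pattern moves down a 2nd.
From G#4 the diatonic shape gives G#4 D4 B3 E3 F#3.

G#4 D4 B3 E3 F#3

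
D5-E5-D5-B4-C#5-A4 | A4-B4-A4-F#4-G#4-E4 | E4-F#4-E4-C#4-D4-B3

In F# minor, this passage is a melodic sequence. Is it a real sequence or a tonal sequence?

Every note is diatonic to F# minor.
Cell 1 has +2 semitones from note 4 to 5, but cell 3 has +1 — the interval quality changes while the contour stays the same, which is the hallmark of a tonal sequence.

tonal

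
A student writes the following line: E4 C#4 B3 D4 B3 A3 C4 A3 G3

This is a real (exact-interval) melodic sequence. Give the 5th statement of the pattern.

The 3-note cells begin on E4, D4, C4 — each down a 2nd from the last.
Extending down a 2nd: Bb3 → Ab3.
Statement 5 starts on Ab3 and keeps the same exact contour: Ab3 F3 Eb3.

Ab3 F3 Eb3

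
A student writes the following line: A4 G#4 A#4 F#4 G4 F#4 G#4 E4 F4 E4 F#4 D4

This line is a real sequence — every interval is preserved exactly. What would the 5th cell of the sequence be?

Db4 C4 D4 Bb3

Unit = 4 notes; the statements start on A4, G4, F4, moving down a 2nd each time.
Continuing the starts: Eb4 → Db4.
So cell 5 is Db4 C4 D4 Bb3.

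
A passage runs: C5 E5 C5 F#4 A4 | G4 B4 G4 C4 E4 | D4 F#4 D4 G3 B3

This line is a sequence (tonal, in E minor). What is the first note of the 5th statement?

E3

With a 5-note motive the entries are C5, G4, D4, each down a 4th from the previous.
Extending the heads down a 4th: A3 → E3.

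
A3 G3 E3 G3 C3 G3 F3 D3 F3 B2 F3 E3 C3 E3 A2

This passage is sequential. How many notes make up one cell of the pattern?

Try groups of 5 (3 cells in 15 notes):
A3 G3 E3 G3 C3 | G3 F3 D3 F3 B2 | F3 E3 C3 E3 A2
Each cell is the previous one down a 2nd — so the unit is 5 notes.

5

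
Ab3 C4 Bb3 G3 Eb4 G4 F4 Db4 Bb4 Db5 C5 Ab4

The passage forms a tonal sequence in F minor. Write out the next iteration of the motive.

F5 Ab5 G5 Eb5

Taking 4-note groups, the heads are Ab3, Eb4, Bb4: the pattern moves up a 5th.
So cell 4 is F5 Ab5 G5 Eb5.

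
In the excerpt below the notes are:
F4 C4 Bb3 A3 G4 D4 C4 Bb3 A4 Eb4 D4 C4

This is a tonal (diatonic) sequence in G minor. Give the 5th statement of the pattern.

C5 G4 F4 Eb4

The 4-note cells begin on F4, G4, A4 — each up a 2nd from the last.
Extending up a 2nd: Bb4 → C5.
Statement 5 starts on C5 and keeps the same diatonic contour: C5 G4 F4 Eb4.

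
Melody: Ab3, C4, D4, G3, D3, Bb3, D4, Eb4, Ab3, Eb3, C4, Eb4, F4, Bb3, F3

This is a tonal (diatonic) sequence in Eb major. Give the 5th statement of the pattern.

Eb4 G4 Ab4 D4 Ab3

The 5-note cells begin on Ab3, Bb3, C4 — each up a 2nd from the last.
Carrying on: D4 → Eb4.
So cell 5 is Eb4 G4 Ab4 D4 Ab3.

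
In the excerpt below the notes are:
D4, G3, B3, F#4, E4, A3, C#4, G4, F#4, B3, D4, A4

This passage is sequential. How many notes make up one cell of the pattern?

4

There are 12 notes; a 4-note unit gives 3 cells:
D4 G3 B3 F#4 | E4 A3 C#4 G4 | F#4 B3 D4 A4
That's a consistent up a 2nd shift per cell, and no other grouping gives one.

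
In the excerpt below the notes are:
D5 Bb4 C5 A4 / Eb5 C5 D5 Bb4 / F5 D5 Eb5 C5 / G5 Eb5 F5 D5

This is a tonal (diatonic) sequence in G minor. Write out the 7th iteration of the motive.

Taking 4-note groups, the heads are D5, Eb5, F5, G5: the pattern moves up a 2nd.
Carrying on: A5 → Bb5 → C6.
From C6 the diatonic shape gives C6 A5 Bb5 G5.

C6 A5 Bb5 G5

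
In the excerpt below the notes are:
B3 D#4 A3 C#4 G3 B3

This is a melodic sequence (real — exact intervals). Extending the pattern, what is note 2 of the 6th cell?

With 2-note cells, note 2 of each statement runs D#4, C#4, B3.
Each moves down a 2nd. Continuing: A3 → G3 → F3.

F3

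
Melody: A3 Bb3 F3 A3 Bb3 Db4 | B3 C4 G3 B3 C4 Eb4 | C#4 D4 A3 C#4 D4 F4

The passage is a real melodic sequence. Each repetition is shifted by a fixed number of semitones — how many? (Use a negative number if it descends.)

Taking 6-note groups, the heads are A3, B3, C#4: the pattern moves up a 2nd.
A3 to B3 spans +2 semitones.

2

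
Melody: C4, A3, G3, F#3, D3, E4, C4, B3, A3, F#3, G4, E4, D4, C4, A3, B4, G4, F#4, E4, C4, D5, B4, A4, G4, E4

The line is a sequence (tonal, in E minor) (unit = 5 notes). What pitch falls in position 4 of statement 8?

F#5

Grouping in 5s, the 4th note of each cell is F#3, A3, C4, E4, G4.
Extending up a 3rd: B4 → D5 → F#5.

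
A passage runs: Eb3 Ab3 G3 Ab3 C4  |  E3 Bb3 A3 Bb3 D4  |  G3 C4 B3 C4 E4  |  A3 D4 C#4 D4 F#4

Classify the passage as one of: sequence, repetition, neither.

Note 1 of cell 2 is E3; if this were a sequence it would be F3. No unit length gives a consistent transposition pattern.

neither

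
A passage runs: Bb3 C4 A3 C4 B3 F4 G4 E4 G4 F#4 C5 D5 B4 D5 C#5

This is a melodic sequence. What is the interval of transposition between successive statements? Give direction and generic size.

With a 5-note motive the entries are Bb3, F4, C5, each up a 5th from the previous.
From Bb3 to F4: up a 5th.

up a 5th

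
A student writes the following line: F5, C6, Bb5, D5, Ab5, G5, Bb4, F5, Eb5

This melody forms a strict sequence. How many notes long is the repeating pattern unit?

Try groups of 3 (3 cells in 9 notes):
F5 C6 Bb5 | D5 Ab5 G5 | Bb4 F5 Eb5
Every group is a transposition down a 3rd of the one before; no shorter unit works.

3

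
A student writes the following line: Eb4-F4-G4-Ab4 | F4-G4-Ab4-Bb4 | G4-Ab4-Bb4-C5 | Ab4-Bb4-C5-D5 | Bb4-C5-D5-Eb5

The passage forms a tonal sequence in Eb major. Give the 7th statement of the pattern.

D5 Eb5 F5 G5

Unit = 4 notes; the statements start on Eb4, F4, G4, Ab4, Bb4, moving up a 2nd each time.
Continuing the starts: C5 → D5.
Statement 7 starts on D5 and keeps the same diatonic contour: D5 Eb5 F5 G5.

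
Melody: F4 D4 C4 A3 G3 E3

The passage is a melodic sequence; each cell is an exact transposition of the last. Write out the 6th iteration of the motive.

E2 C#2

Taking 2-note groups, the heads are F4, C4, G3: the pattern moves down a 4th.
Extending down a 4th: D3 → A2 → E2.
From E2 the exact shape gives E2 C#2.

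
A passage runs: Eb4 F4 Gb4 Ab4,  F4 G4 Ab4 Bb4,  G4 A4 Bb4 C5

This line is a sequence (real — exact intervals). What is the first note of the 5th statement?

With a 4-note motive the entries are Eb4, F4, G4, each up a 2nd from the previous.
Continuing: A4 → B4. Statement 5 starts on B4.

B4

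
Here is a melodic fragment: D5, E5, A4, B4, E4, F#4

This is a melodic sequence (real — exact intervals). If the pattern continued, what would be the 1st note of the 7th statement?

The unit is 2 notes. Position-1 pitches of the 3 shown cells: D5, A4, E4.
Each moves down a 4th. Continuing: B3 → F#3 → C#3 → G#2.

G#2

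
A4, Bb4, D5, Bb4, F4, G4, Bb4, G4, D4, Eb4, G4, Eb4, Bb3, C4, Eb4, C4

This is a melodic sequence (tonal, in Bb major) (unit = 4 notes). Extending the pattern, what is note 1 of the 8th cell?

A2

With 4-note cells, note 1 of each statement runs A4, F4, D4, Bb3.
Extending down a 3rd: G3 → Eb3 → C3 → A2.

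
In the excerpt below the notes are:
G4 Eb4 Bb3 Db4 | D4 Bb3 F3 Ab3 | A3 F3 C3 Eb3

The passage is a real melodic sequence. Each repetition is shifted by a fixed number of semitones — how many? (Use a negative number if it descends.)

The 4-note cells begin on G4, D4, A3 — each down a 4th from the last.
G4 to D4 spans -5 semitones.

-5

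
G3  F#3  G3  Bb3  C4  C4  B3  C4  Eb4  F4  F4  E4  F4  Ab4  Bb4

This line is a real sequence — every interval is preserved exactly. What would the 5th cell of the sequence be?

Eb5 D5 Eb5 Gb5 Ab5

Unit = 5 notes; the statements start on G3, C4, F4, moving up a 4th each time.
Extending up a 4th: Bb4 → Eb5.
So cell 5 is Eb5 D5 Eb5 Gb5 Ab5.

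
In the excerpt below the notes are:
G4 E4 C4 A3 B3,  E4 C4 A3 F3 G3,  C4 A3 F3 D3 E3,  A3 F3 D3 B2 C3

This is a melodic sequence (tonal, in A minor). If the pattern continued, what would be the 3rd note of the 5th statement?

B2

Grouping in 5s, the 3rd note of each cell is C4, A3, F3, D3.
One more down a 3rd gives B2.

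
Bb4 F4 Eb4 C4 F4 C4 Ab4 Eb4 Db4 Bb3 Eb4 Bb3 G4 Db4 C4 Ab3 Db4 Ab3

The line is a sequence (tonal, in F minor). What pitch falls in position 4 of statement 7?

Db3

Grouping in 6s, the 4th note of each cell is C4, Bb3, Ab3.
Carrying that down a 2nd forward: G3 → F3 → Eb3 → Db3.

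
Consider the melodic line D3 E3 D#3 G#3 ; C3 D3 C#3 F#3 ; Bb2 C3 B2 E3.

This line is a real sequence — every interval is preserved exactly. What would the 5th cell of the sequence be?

Gb2 Ab2 G2 C3

With a 4-note motive the entries are D3, C3, Bb2, each down a 2nd from the previous.
Continuing the starts: Ab2 → Gb2.
So cell 5 is Gb2 Ab2 G2 C3.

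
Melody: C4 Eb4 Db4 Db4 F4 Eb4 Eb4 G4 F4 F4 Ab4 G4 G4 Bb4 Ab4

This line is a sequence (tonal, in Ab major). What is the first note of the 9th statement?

Taking 3-note groups, the heads are C4, Db4, Eb4, F4, G4: the pattern moves up a 2nd.
Continuing: Ab4 → Bb4 → C5 → Db5. Statement 9 starts on Db5.

Db5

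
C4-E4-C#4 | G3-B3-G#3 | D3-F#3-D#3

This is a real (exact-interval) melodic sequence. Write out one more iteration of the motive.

A2 C#3 A#2

Taking 3-note groups, the heads are C4, G3, D3: the pattern moves down a 4th.
So cell 4 is A2 C#3 A#2.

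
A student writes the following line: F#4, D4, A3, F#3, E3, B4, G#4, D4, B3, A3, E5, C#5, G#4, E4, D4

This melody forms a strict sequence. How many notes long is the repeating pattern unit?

There are 15 notes; a 5-note unit gives 3 cells:
F#4 D4 A3 F#3 E3 | B4 G#4 D4 B3 A3 | E5 C#5 G#4 E4 D4
Every group is a transposition up a 4th of the one before; no shorter unit works.

5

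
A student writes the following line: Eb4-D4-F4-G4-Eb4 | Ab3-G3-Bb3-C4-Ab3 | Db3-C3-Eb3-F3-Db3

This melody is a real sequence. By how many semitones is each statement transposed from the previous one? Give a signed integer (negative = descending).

With a 5-note motive the entries are Eb4, Ab3, Db3, each down a 5th from the previous.
Counting half-steps from Eb4 to Ab3: -7.

-7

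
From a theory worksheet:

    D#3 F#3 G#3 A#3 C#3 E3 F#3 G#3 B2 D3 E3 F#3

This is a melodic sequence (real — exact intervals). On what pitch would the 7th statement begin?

Eb2

Taking 4-note groups, the heads are D#3, C#3, B2: the pattern moves down a 2nd.
Extending the heads down a 2nd: A2 → G2 → F2 → Eb2.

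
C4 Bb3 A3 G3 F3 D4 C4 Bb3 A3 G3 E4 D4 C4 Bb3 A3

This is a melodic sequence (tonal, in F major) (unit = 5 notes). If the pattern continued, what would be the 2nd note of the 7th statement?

With 5-note cells, note 2 of each statement runs Bb3, C4, D4.
Each moves up a 2nd. Continuing: E4 → F4 → G4 → A4.

A4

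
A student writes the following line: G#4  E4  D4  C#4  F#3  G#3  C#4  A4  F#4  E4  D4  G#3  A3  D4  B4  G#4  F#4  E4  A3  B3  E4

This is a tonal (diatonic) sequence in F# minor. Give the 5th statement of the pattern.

Unit = 7 notes; the statements start on G#4, A4, B4, moving up a 2nd each time.
Continuing the starts: C#5 → D5.
So cell 5 is D5 B4 A4 G#4 C#4 D4 G#4.

D5 B4 A4 G#4 C#4 D4 G#4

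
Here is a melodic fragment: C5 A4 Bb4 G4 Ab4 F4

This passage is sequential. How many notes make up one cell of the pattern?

There are 6 notes; a 2-note unit gives 3 cells:
C5 A4 | Bb4 G4 | Ab4 F4
Each cell is the previous one down a 2nd — so the unit is 2 notes.

2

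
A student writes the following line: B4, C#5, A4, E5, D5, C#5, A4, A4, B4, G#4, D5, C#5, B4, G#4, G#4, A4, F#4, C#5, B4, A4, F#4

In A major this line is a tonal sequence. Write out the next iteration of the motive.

F#4 G#4 E4 B4 A4 G#4 E4

Unit = 7 notes; the statements start on B4, A4, G#4, moving down a 2nd each time.
So cell 4 is F#4 G#4 E4 B4 A4 G#4 E4.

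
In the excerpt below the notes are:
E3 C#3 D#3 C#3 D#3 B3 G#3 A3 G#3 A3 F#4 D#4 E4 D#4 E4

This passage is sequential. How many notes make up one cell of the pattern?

5

15 notes total. Splitting into 3 groups of 5:
E3 C#3 D#3 C#3 D#3 | B3 G#3 A3 G#3 A3 | F#4 D#4 E4 D#4 E4
Every group is a transposition up a 5th of the one before; no shorter unit works.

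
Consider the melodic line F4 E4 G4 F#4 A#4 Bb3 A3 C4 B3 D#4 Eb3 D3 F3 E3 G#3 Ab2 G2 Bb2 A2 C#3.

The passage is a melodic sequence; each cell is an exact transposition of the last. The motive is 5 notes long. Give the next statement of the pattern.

Db2 C2 Eb2 D2 F#2

Taking 5-note groups, the heads are F4, Bb3, Eb3, Ab2: the pattern moves down a 5th.
Statement 5 starts on Db2 and keeps the same exact contour: Db2 C2 Eb2 D2 F#2.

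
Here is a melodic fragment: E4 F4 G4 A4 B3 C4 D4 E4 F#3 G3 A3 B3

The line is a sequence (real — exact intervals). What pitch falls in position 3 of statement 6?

Grouping in 4s, the 3rd note of each cell is G4, D4, A3.
Carrying that down a 4th forward: E3 → B2 → F#2.

F#2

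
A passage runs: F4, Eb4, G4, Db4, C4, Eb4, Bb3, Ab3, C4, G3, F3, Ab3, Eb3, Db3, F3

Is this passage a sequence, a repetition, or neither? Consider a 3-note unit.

sequence

Each 3-note cell is the previous one transposed down a 3rd.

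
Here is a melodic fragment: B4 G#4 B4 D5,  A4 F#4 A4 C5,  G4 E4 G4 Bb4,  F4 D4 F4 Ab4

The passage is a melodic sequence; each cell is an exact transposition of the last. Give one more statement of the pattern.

Eb4 C4 Eb4 Gb4

The 4-note cells begin on B4, A4, G4, F4 — each down a 2nd from the last.
From Eb4 the exact shape gives Eb4 C4 Eb4 Gb4.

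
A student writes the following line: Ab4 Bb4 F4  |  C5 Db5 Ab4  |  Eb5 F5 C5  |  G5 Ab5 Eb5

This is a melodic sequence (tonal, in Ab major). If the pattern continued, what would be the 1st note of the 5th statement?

With 3-note cells, note 1 of each statement runs Ab4, C5, Eb5, G5.
From G5, up a 3rd gives Bb5.

Bb5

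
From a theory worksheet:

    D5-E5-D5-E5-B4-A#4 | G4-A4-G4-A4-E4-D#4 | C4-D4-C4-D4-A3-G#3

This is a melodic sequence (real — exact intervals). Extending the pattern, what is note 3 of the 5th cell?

With 6-note cells, note 3 of each statement runs D5, G4, C4.
Each moves down a 5th. Continuing: F3 → Bb2.

Bb2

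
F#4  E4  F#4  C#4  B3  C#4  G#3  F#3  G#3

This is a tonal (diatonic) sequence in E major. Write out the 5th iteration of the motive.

A2 G#2 A2

Taking 3-note groups, the heads are F#4, C#4, G#3: the pattern moves down a 4th.
Continuing the starts: D#3 → A2.
So cell 5 is A2 G#2 A2.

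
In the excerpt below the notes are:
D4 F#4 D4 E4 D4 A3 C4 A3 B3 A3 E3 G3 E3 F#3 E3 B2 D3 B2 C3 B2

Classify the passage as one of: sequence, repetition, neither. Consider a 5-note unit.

sequence

Each 5-note cell is the previous one transposed down a 4th.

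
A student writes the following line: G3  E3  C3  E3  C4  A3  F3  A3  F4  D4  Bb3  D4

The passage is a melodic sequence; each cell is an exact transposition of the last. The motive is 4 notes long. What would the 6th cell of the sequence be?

Ab5 F5 Db5 F5

With a 4-note motive the entries are G3, C4, F4, each up a 4th from the previous.
Continuing the starts: Bb4 → Eb5 → Ab5.
So cell 6 is Ab5 F5 Db5 F5.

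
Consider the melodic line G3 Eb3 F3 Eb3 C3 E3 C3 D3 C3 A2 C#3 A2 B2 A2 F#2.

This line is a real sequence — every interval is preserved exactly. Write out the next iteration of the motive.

A#2 F#2 G#2 F#2 D#2

Taking 5-note groups, the heads are G3, E3, C#3: the pattern moves down a 3rd.
So cell 4 is A#2 F#2 G#2 F#2 D#2.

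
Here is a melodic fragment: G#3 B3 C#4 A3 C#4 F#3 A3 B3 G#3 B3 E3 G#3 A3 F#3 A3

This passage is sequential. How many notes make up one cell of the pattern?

5

There are 15 notes; a 5-note unit gives 3 cells:
G#3 B3 C#4 A3 C#4 | F#3 A3 B3 G#3 B3 | E3 G#3 A3 F#3 A3
Each cell is the previous one down a 2nd — so the unit is 5 notes.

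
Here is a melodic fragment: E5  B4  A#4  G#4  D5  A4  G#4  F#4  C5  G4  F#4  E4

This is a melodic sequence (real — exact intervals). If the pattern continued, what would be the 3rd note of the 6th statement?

C4

The unit is 4 notes. Position-3 pitches of the 3 shown cells: A#4, G#4, F#4.
Carrying that down a 2nd forward: E4 → D4 → C4.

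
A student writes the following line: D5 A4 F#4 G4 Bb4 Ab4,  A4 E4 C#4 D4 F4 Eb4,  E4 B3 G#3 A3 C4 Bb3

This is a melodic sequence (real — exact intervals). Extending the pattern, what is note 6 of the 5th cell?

Grouping in 6s, the 6th note of each cell is Ab4, Eb4, Bb3.
Carrying that down a 4th forward: F3 → C3.

C3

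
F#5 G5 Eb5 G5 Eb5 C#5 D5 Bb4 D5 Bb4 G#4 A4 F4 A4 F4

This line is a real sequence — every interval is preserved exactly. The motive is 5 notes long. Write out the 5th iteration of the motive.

A#3 B3 G3 B3 G3

Taking 5-note groups, the heads are F#5, C#5, G#4: the pattern moves down a 4th.
Continuing the starts: D#4 → A#3.
So cell 5 is A#3 B3 G3 B3 G3.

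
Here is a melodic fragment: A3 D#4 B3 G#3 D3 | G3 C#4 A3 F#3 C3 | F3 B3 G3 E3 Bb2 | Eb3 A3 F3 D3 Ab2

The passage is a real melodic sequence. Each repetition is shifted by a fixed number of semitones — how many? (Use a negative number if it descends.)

Taking 5-note groups, the heads are A3, G3, F3, Eb3: the pattern moves down a 2nd.
A3 to G3 spans -2 semitones.

-2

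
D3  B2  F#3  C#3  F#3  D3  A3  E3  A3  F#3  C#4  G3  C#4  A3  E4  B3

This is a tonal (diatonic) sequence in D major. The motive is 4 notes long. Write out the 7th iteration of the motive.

B4 G4 D5 A4

The 4-note cells begin on D3, F#3, A3, C#4 — each up a 3rd from the last.
Continuing the starts: E4 → G4 → B4.
Statement 7 starts on B4 and keeps the same diatonic contour: B4 G4 D5 A4.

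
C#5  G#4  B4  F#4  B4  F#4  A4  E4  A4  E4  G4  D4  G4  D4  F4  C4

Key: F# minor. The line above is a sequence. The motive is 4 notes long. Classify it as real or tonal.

Each cell has the same semitone pattern (-5, 3, -5) — intervals are preserved exactly.
And G4 lies outside F# minor, so the sequence is real rather than tonal.

real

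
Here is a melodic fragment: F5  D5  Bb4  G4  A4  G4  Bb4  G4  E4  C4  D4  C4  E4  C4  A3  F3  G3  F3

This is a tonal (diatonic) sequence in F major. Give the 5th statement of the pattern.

The 6-note cells begin on F5, Bb4, E4 — each down a 5th from the last.
Carrying on: A3 → D3.
From D3 the diatonic shape gives D3 Bb2 G2 E2 F2 E2.

D3 Bb2 G2 E2 F2 E2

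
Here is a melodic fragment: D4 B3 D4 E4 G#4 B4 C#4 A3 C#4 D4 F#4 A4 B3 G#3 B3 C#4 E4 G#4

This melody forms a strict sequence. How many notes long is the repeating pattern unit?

18 notes total. Splitting into 3 groups of 6:
D4 B3 D4 E4 G#4 B4 | C#4 A3 C#4 D4 F#4 A4 | B3 G#3 B3 C#4 E4 G#4
That's a consistent down a 2nd shift per cell, and no other grouping gives one.

6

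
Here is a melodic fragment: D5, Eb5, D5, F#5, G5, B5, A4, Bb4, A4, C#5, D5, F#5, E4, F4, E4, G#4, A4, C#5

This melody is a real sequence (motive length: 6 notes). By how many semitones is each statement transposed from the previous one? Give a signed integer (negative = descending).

The 6-note cells begin on D5, A4, E4 — each down a 4th from the last.
Counting half-steps from D5 to A4: -5.

-5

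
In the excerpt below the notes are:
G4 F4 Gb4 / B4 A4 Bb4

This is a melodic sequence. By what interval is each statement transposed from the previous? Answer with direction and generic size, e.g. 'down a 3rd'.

Taking 3-note groups, the heads are G4, B4: the pattern moves up a 3rd.
G4 to B4 is up a 3rd.

up a 3rd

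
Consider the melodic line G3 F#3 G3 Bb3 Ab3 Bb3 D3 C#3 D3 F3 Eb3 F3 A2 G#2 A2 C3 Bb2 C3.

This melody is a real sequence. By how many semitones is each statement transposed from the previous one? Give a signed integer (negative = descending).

-5

With a 6-note motive the entries are G3, D3, A2, each down a 4th from the previous.
G3→D3 is 50 − 55 = -5 semitones.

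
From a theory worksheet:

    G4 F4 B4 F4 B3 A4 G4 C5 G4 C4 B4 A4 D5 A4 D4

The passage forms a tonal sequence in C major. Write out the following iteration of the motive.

Taking 5-note groups, the heads are G4, A4, B4: the pattern moves up a 2nd.
So cell 4 is C5 B4 E5 B4 E4.

C5 B4 E5 B4 E4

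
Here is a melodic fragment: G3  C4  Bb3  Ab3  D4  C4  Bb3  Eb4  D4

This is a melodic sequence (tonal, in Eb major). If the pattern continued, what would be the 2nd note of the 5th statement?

G4

The unit is 3 notes. Position-2 pitches of the 3 shown cells: C4, D4, Eb4.
Extending up a 2nd: F4 → G4.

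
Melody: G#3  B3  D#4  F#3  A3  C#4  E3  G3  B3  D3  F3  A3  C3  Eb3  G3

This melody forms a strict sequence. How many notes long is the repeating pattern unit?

3

There are 15 notes; a 3-note unit gives 5 cells:
G#3 B3 D#4 | F#3 A3 C#4 | E3 G3 B3 | D3 F3 A3 | C3 Eb3 G3
That's a consistent down a 2nd shift per cell, and no other grouping gives one.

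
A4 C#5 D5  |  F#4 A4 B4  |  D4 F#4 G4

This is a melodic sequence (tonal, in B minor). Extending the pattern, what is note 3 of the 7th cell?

F#3

With 3-note cells, note 3 of each statement runs D5, B4, G4.
Carrying that down a 3rd forward: E4 → C#4 → A3 → F#3.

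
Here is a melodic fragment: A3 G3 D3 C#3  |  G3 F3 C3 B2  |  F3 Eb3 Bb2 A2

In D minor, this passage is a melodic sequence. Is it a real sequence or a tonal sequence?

real

Each cell has the same semitone pattern (-2, -5, -1) — intervals are preserved exactly.
And C#3 lies outside D minor, so the sequence is real rather than tonal.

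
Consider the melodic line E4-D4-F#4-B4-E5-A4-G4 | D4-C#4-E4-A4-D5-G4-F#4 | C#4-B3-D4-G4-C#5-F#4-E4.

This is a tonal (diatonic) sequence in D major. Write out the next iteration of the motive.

The 7-note cells begin on E4, D4, C#4 — each down a 2nd from the last.
From B3 the diatonic shape gives B3 A3 C#4 F#4 B4 E4 D4.

B3 A3 C#4 F#4 B4 E4 D4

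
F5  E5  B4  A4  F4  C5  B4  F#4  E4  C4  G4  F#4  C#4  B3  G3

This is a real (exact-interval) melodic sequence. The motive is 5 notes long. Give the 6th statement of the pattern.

Unit = 5 notes; the statements start on F5, C5, G4, moving down a 4th each time.
Carrying on: D4 → A3 → E3.
Statement 6 starts on E3 and keeps the same exact contour: E3 D#3 A#2 G#2 E2.

E3 D#3 A#2 G#2 E2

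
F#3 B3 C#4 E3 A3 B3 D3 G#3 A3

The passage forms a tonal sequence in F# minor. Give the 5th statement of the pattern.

Taking 3-note groups, the heads are F#3, E3, D3: the pattern moves down a 2nd.
Continuing the starts: C#3 → B2.
So cell 5 is B2 E3 F#3.

B2 E3 F#3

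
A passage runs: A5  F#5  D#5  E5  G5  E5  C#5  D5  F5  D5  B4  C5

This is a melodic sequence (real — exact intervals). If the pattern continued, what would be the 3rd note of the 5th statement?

With 4-note cells, note 3 of each statement runs D#5, C#5, B4.
Extending down a 2nd: A4 → G4.

G4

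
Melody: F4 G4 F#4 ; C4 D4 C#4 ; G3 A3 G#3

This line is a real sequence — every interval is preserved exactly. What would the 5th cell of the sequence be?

A2 B2 A#2

The 3-note cells begin on F4, C4, G3 — each down a 4th from the last.
Extending down a 4th: D3 → A2.
So cell 5 is A2 B2 A#2.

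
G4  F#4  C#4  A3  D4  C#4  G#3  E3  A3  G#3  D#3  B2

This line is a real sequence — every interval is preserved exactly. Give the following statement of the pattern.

E3 D#3 A#2 F#2

Taking 4-note groups, the heads are G4, D4, A3: the pattern moves down a 4th.
Statement 4 starts on E3 and keeps the same exact contour: E3 D#3 A#2 F#2.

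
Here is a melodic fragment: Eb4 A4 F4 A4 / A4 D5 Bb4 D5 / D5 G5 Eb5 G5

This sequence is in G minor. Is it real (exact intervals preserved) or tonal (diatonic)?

tonal

Every note is diatonic to G minor.
Cell 1 has +6 semitones from note 1 to 2, but cell 2 has +5 — the interval quality changes while the contour stays the same, which is the hallmark of a tonal sequence.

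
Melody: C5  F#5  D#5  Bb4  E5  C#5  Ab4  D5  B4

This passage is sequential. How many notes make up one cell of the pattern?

3

9 notes total. Splitting into 3 groups of 3:
C5 F#5 D#5 | Bb4 E5 C#5 | Ab4 D5 B4
Every group is a transposition down a 2nd of the one before; no shorter unit works.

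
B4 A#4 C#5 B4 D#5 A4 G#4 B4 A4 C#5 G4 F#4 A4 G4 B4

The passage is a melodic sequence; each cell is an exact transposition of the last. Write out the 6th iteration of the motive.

The 5-note cells begin on B4, A4, G4 — each down a 2nd from the last.
Carrying on: F4 → Eb4 → Db4.
From Db4 the exact shape gives Db4 C4 Eb4 Db4 F4.

Db4 C4 Eb4 Db4 F4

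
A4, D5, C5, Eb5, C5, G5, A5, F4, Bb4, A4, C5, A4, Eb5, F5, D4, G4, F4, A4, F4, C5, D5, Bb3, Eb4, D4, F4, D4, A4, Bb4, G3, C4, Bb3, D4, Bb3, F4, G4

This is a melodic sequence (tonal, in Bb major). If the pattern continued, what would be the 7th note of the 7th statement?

The unit is 7 notes. Position-7 pitches of the 5 shown cells: A5, F5, D5, Bb4, G4.
Carrying that down a 3rd forward: Eb4 → C4.

C4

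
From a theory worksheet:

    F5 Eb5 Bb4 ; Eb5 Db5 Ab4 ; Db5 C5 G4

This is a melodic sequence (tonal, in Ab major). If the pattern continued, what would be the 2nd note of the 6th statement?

Grouping in 3s, the 2nd note of each cell is Eb5, Db5, C5.
Extending down a 2nd: Bb4 → Ab4 → G4.

G4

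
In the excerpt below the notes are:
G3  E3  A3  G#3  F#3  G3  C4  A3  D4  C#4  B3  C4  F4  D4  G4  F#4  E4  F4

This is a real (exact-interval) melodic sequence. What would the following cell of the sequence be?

With a 6-note motive the entries are G3, C4, F4, each up a 4th from the previous.
From Bb4 the exact shape gives Bb4 G4 C5 B4 A4 Bb4.

Bb4 G4 C5 B4 A4 Bb4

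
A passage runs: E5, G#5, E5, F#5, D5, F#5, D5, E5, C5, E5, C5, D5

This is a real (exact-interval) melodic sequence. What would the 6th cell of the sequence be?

Gb4 Bb4 Gb4 Ab4

Unit = 4 notes; the statements start on E5, D5, C5, moving down a 2nd each time.
Extending down a 2nd: Bb4 → Ab4 → Gb4.
From Gb4 the exact shape gives Gb4 Bb4 Gb4 Ab4.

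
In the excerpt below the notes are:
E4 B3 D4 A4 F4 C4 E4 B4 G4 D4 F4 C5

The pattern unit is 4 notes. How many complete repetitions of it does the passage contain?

3

12 notes in groups of 4 gives 12/4 = 3 statements.
Starts: E4, F4, G4 — each up a 2nd.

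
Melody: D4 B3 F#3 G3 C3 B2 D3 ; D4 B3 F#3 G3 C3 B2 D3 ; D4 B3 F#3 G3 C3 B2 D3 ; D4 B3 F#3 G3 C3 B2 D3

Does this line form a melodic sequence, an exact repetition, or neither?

repetition

Each 7-note cell is identical (D4 B3 F#3 G3 C3 B2 D3), restated at the same pitch.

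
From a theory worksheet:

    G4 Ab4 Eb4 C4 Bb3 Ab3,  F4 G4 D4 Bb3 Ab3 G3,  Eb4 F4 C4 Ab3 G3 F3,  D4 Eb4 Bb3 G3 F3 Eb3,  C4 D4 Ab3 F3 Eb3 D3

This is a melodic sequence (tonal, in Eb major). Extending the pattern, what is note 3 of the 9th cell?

The unit is 6 notes. Position-3 pitches of the 5 shown cells: Eb4, D4, C4, Bb3, Ab3.
Carrying that down a 2nd forward: G3 → F3 → Eb3 → D3.

D3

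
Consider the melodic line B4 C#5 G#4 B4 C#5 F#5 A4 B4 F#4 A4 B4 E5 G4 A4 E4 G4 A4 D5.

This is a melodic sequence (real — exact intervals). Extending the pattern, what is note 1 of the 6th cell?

Db4

The unit is 6 notes. Position-1 pitches of the 3 shown cells: B4, A4, G4.
Each moves down a 2nd. Continuing: F4 → Eb4 → Db4.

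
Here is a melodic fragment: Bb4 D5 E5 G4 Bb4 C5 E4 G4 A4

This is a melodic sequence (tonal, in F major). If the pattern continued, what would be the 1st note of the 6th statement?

The unit is 3 notes. Position-1 pitches of the 3 shown cells: Bb4, G4, E4.
Each moves down a 3rd. Continuing: C4 → A3 → F3.

F3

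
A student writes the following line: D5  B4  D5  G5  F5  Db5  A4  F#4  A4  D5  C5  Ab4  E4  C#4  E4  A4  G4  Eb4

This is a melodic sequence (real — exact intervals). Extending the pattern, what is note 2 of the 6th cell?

Grouping in 6s, the 2nd note of each cell is B4, F#4, C#4.
Carrying that down a 4th forward: G#3 → D#3 → A#2.

A#2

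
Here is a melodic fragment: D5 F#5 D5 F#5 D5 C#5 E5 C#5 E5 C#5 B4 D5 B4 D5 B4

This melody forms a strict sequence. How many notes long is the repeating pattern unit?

5

Try groups of 5 (3 cells in 15 notes):
D5 F#5 D5 F#5 D5 | C#5 E5 C#5 E5 C#5 | B4 D5 B4 D5 B4
That's a consistent down a 2nd shift per cell, and no other grouping gives one.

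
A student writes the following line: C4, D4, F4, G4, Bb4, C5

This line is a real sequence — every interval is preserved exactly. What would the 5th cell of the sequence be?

With a 2-note motive the entries are C4, F4, Bb4, each up a 4th from the previous.
Extending up a 4th: Eb5 → Ab5.
So cell 5 is Ab5 Bb5.

Ab5 Bb5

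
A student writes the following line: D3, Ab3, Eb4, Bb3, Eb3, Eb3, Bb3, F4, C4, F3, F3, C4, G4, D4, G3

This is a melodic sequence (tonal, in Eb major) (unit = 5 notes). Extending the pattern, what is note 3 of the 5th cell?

With 5-note cells, note 3 of each statement runs Eb4, F4, G4.
Extending up a 2nd: Ab4 → Bb4.

Bb4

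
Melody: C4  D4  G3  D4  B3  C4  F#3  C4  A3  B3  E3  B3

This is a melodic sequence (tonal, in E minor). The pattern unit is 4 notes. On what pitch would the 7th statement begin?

Taking 4-note groups, the heads are C4, B3, A3: the pattern moves down a 2nd.
Continuing: G3 → F#3 → E3 → D3. Statement 7 starts on D3.

D3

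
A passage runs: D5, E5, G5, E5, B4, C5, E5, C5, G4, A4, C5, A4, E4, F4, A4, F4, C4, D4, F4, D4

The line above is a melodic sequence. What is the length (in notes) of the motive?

4

Try groups of 4 (5 cells in 20 notes):
D5 E5 G5 E5 | B4 C5 E5 C5 | G4 A4 C5 A4 | E4 F4 A4 F4 | C4 D4 F4 D4
Every group is a transposition down a 3rd of the one before; no shorter unit works.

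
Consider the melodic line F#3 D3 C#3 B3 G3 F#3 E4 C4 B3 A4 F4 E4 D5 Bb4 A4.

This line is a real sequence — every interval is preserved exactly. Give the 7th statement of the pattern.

C6 Ab5 G5

With a 3-note motive the entries are F#3, B3, E4, A4, D5, each up a 4th from the previous.
Continuing the starts: G5 → C6.
Statement 7 starts on C6 and keeps the same exact contour: C6 Ab5 G5.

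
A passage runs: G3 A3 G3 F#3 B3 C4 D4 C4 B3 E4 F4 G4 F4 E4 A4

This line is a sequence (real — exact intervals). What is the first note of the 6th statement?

Ab5

The 5-note cells begin on G3, C4, F4 — each up a 4th from the last.
Continuing: Bb4 → Eb5 → Ab5. Statement 6 starts on Ab5.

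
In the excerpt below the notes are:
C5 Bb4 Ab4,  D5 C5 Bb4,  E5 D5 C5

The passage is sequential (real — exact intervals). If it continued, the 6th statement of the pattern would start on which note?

A#5

With a 3-note motive the entries are C5, D5, E5, each up a 2nd from the previous.
Continuing: F#5 → G#5 → A#5. Statement 6 starts on A#5.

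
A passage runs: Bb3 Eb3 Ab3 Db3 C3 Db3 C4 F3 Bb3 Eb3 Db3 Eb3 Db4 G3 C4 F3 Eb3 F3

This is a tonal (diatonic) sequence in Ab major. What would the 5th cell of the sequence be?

F4 Bb3 Eb4 Ab3 G3 Ab3

Unit = 6 notes; the statements start on Bb3, C4, Db4, moving up a 2nd each time.
Carrying on: Eb4 → F4.
Statement 5 starts on F4 and keeps the same diatonic contour: F4 Bb3 Eb4 Ab3 G3 Ab3.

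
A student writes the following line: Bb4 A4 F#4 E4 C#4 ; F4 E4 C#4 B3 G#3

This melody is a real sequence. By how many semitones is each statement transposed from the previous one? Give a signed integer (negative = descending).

-5

With a 5-note motive the entries are Bb4, F4, each down a 4th from the previous.
Counting half-steps from Bb4 to F4: -5.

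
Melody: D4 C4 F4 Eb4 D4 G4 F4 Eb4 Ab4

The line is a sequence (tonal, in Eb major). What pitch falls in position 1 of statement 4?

G4

Grouping in 3s, the 1st note of each cell is D4, Eb4, F4.
Each moves up a 2nd; the next is G4.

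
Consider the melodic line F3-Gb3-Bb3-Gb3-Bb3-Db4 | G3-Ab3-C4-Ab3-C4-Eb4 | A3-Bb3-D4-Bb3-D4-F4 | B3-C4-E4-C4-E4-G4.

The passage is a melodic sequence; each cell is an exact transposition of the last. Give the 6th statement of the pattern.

With a 6-note motive the entries are F3, G3, A3, B3, each up a 2nd from the previous.
Extending up a 2nd: C#4 → D#4.
So cell 6 is D#4 E4 G#4 E4 G#4 B4.

D#4 E4 G#4 E4 G#4 B4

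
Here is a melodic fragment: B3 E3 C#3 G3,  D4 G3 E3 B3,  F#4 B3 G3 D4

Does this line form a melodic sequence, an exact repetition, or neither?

Each 4-note cell is the previous one transposed up a 3rd.

sequence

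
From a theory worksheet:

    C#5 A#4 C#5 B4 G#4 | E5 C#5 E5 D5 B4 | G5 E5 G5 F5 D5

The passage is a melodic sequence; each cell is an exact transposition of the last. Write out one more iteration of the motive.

Bb5 G5 Bb5 Ab5 F5

With a 5-note motive the entries are C#5, E5, G5, each up a 3rd from the previous.
Statement 4 starts on Bb5 and keeps the same exact contour: Bb5 G5 Bb5 Ab5 F5.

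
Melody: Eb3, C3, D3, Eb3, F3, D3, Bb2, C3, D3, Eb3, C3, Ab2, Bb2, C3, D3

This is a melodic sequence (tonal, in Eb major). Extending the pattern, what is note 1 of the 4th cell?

Grouping in 5s, the 1st note of each cell is Eb3, D3, C3.
Each moves down a 2nd; the next is Bb2.

Bb2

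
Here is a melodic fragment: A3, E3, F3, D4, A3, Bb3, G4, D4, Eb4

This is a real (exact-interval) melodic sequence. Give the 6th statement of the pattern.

Taking 3-note groups, the heads are A3, D4, G4: the pattern moves up a 4th.
Carrying on: C5 → F5 → Bb5.
So cell 6 is Bb5 F5 Gb5.

Bb5 F5 Gb5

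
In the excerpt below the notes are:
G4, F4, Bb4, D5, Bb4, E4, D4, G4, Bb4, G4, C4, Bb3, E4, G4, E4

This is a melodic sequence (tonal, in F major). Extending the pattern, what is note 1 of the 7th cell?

Bb2

With 5-note cells, note 1 of each statement runs G4, E4, C4.
Each moves down a 3rd. Continuing: A3 → F3 → D3 → Bb2.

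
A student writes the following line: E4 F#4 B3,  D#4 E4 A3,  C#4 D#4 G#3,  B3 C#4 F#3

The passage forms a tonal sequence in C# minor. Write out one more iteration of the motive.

Taking 3-note groups, the heads are E4, D#4, C#4, B3: the pattern moves down a 2nd.
So cell 5 is A3 B3 E3.

A3 B3 E3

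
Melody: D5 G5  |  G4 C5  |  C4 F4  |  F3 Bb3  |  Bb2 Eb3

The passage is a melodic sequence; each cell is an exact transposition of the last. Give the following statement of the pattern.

Unit = 2 notes; the statements start on D5, G4, C4, F3, Bb2, moving down a 5th each time.
Statement 6 starts on Eb2 and keeps the same exact contour: Eb2 Ab2.

Eb2 Ab2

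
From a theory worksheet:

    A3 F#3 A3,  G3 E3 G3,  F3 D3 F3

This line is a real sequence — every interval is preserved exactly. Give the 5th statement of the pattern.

Db3 Bb2 Db3

Unit = 3 notes; the statements start on A3, G3, F3, moving down a 2nd each time.
Carrying on: Eb3 → Db3.
So cell 5 is Db3 Bb2 Db3.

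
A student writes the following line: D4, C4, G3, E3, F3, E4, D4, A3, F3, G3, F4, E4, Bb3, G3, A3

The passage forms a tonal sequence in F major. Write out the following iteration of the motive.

G4 F4 C4 A3 Bb3

With a 5-note motive the entries are D4, E4, F4, each up a 2nd from the previous.
Statement 4 starts on G4 and keeps the same diatonic contour: G4 F4 C4 A3 Bb3.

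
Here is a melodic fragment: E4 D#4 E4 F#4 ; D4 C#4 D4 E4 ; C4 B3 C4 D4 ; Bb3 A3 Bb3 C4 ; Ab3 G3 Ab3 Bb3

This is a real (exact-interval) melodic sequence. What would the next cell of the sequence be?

Gb3 F3 Gb3 Ab3

Unit = 4 notes; the statements start on E4, D4, C4, Bb3, Ab3, moving down a 2nd each time.
From Gb3 the exact shape gives Gb3 F3 Gb3 Ab3.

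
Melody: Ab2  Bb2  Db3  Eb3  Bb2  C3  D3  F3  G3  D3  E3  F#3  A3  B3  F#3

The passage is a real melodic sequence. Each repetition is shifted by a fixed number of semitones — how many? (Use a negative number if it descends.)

Unit = 5 notes; the statements start on Ab2, C3, E3, moving up a 3rd each time.
Ab2→C3 is 48 − 44 = 4 semitones.

4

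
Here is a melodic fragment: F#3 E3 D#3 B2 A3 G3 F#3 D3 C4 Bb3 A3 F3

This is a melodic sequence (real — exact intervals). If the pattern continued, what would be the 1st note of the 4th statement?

Eb4

With 4-note cells, note 1 of each statement runs F#3, A3, C4.
Each moves up a 3rd; the next is Eb4.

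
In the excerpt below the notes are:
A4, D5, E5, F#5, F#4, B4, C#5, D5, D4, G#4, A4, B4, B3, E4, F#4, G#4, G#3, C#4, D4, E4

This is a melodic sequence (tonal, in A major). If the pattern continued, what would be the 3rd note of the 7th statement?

G#3

The unit is 4 notes. Position-3 pitches of the 5 shown cells: E5, C#5, A4, F#4, D4.
Extending down a 3rd: B3 → G#3.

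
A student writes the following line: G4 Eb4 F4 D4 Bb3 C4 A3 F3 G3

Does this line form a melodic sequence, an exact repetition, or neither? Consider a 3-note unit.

sequence

Each 3-note cell is the previous one transposed down a 4th.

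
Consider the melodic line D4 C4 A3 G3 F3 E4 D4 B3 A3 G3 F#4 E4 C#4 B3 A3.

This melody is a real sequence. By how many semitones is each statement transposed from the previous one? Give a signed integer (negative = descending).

2

Unit = 5 notes; the statements start on D4, E4, F#4, moving up a 2nd each time.
D4 to E4 spans +2 semitones.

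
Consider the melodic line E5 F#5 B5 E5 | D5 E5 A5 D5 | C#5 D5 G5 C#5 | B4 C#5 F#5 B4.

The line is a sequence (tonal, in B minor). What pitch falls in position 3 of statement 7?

C#5

The unit is 4 notes. Position-3 pitches of the 4 shown cells: B5, A5, G5, F#5.
Extending down a 2nd: E5 → D5 → C#5.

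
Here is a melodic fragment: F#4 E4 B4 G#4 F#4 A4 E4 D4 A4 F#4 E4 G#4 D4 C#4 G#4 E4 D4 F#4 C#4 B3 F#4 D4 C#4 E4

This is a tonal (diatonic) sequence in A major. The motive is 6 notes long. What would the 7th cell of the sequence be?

Unit = 6 notes; the statements start on F#4, E4, D4, C#4, moving down a 2nd each time.
Extending down a 2nd: B3 → A3 → G#3.
So cell 7 is G#3 F#3 C#4 A3 G#3 B3.

G#3 F#3 C#4 A3 G#3 B3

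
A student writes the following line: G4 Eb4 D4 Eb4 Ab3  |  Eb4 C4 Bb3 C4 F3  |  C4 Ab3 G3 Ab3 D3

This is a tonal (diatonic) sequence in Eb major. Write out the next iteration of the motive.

Ab3 F3 Eb3 F3 Bb2

Taking 5-note groups, the heads are G4, Eb4, C4: the pattern moves down a 3rd.
Statement 4 starts on Ab3 and keeps the same diatonic contour: Ab3 F3 Eb3 F3 Bb2.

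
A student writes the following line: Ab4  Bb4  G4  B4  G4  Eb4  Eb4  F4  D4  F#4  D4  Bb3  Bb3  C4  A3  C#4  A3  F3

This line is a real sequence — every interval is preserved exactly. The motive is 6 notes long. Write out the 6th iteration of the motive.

The 6-note cells begin on Ab4, Eb4, Bb3 — each down a 4th from the last.
Carrying on: F3 → C3 → G2.
So cell 6 is G2 A2 F#2 A#2 F#2 D2.

G2 A2 F#2 A#2 F#2 D2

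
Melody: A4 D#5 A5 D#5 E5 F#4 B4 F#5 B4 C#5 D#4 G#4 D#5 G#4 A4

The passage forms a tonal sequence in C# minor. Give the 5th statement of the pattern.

Unit = 5 notes; the statements start on A4, F#4, D#4, moving down a 3rd each time.
Continuing the starts: B3 → G#3.
From G#3 the diatonic shape gives G#3 C#4 G#4 C#4 D#4.

G#3 C#4 G#4 C#4 D#4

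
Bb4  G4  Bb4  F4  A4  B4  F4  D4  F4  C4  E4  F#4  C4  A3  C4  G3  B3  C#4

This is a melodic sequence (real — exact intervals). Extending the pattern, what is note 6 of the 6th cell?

A#2

Grouping in 6s, the 6th note of each cell is B4, F#4, C#4.
Extending down a 4th: G#3 → D#3 → A#2.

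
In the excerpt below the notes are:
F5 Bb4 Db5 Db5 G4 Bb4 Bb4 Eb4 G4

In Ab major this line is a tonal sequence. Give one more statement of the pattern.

Taking 3-note groups, the heads are F5, Db5, Bb4: the pattern moves down a 3rd.
Statement 4 starts on G4 and keeps the same diatonic contour: G4 C4 Eb4.

G4 C4 Eb4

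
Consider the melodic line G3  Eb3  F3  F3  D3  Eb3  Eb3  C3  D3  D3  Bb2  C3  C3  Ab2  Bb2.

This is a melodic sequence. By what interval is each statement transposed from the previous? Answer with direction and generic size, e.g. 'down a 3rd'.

down a 2nd

Taking 3-note groups, the heads are G3, F3, Eb3, D3, C3: the pattern moves down a 2nd.
G3 to F3 is down a 2nd.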